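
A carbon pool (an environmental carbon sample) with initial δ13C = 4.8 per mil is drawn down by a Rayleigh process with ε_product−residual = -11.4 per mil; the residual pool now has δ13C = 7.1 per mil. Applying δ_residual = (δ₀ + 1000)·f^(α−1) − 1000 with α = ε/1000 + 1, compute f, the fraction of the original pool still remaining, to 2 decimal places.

0.82

α − 1 = ε/1000 = -0.0114
(δ_res + 1000)/(δ₀ + 1000) = (7.1 + 1000)/(4.8 + 1000) = 1007.1/1004.8 = 1.002289
f = 1.002289^(1/-0.0114) = exp(ln(1.002289)/-0.0114) = exp(0.00229/-0.0114)
f = exp(-0.2006) = 0.8183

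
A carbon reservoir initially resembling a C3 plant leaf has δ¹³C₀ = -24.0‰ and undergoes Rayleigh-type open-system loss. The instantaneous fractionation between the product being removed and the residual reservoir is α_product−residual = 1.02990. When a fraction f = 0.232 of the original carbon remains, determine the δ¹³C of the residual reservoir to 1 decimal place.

-65.7‰

Rayleigh residual: δ_res = (δ₀ + 1000)·f^(α−1) − 1000
α − 1 = 0.02990
f^(α−1) = 0.232^(0.02990) = 0.957256
δ_res = (-24.0 + 1000) × 0.957256 − 1000 = 934.282 − 1000 = -65.72‰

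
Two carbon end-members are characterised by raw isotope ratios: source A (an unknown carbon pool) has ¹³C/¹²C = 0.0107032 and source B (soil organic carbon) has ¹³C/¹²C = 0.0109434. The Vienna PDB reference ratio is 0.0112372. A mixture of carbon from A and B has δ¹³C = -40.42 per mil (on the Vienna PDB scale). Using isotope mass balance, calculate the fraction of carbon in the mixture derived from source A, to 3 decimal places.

δ_A = (0.0107032/0.0112372 − 1)×1000 = (0.952479 − 1)×1000 = -47.521 per mil
δ_B = (0.0109434/0.0112372 − 1)×1000 = (0.973855 − 1)×1000 = -26.145 per mil
f_A = (δ_mix − δ_B)/(δ_A − δ_B) = (-40.42 − (-26.145))/(-47.521 − (-26.145))
f_A = -14.275 / -21.375 = 0.6678

0.668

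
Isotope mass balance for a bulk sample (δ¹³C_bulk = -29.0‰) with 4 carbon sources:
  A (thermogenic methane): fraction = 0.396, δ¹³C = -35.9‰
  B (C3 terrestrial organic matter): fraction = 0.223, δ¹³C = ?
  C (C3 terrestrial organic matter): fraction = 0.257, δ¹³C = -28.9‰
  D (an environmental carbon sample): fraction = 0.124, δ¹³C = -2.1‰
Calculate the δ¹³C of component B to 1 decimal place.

-31.8‰

Isotope mass balance: δ_bulk = Σ fᵢ·δᵢ.
-29.0 = 0.396×(-35.9) + 0.223×δ_B + 0.257×(-28.9) + 0.124×(-2.1)
0.223·δ_B = -29.0 − (-21.904) = -7.096
δ_B = -7.096 / 0.223 = -31.82‰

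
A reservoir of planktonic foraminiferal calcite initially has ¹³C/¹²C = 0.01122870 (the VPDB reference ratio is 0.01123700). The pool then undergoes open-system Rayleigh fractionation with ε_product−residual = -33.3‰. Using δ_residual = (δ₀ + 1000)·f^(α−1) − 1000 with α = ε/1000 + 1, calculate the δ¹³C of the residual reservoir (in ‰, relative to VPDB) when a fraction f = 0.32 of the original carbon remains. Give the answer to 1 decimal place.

37.9‰

δ₀ = (0.01122870/0.01123700 − 1)×1000 = (0.999261 − 1)×1000 = -0.739‰
α − 1 = ε/1000 = -0.0333
f^(α−1) = 0.32^(-0.0333) = 1.038672
δ_res = (-0.739 + 1000) × 1.038672 − 1000 = 1037.905 − 1000 = 37.90‰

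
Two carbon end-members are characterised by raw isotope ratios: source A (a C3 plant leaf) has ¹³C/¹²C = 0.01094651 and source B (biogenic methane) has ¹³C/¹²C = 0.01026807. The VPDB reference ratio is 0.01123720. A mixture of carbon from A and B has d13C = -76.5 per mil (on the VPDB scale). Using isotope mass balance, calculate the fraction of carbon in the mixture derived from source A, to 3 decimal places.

0.161

δ_A = (0.01094651/0.01123720 − 1)×1000 = (0.974131 − 1)×1000 = -25.869 per mil
δ_B = (0.01026807/0.01123720 − 1)×1000 = (0.913757 − 1)×1000 = -86.243 per mil
f_A = (δ_mix − δ_B)/(δ_A − δ_B) = (-76.5 − (-86.243))/(-25.869 − (-86.243))
f_A = 9.743 / 60.374 = 0.1614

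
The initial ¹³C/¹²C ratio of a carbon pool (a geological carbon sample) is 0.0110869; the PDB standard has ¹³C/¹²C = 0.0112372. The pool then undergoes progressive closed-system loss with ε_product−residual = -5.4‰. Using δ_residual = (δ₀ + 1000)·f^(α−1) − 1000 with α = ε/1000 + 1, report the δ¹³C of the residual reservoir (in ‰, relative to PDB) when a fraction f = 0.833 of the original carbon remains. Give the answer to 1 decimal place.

-12.4‰

δ₀ = (0.0110869/0.0112372 − 1)×1000 = (0.986625 − 1)×1000 = -13.375‰
α − 1 = ε/1000 = -0.0054
f^(α−1) = 0.833^(-0.0054) = 1.000987
δ_res = (-13.375 + 1000) × 1.000987 − 1000 = 987.599 − 1000 = -12.40‰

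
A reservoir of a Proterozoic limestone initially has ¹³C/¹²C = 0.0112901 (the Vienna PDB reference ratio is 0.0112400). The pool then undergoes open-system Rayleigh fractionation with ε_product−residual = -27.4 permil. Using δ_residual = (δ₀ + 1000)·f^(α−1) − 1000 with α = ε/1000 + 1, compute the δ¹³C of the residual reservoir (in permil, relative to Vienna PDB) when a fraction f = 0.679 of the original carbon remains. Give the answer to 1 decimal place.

15.2 permil

δ₀ = (0.0112901/0.0112400 − 1)×1000 = (1.004457 − 1)×1000 = 4.457 permil
α − 1 = ε/1000 = -0.0274
f^(α−1) = 0.679^(-0.0274) = 1.010664
δ_res = (4.457 + 1000) × 1.010664 − 1000 = 1015.169 − 1000 = 15.17 permil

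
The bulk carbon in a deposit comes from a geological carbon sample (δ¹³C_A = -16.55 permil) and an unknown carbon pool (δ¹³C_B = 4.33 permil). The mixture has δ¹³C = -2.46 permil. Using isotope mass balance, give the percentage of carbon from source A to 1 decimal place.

32.5%

δ_mix = f_A·δ_A + (1 − f_A)·δ_B  ⇒  f_A = (δ_mix − δ_B)/(δ_A − δ_B)
f_A = (-2.46 − (4.33)) / (-16.55 − (4.33))
f_A = -6.79 / -20.88 = 0.3252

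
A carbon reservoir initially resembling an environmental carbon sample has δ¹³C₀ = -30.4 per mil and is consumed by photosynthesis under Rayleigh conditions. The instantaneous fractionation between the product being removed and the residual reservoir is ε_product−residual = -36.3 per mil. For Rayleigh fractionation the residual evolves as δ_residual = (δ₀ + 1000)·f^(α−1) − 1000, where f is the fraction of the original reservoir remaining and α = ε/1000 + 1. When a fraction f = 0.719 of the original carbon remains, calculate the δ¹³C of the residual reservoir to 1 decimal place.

Rayleigh residual: δ_res = (δ₀ + 1000)·f^(α−1) − 1000
α = ε/1000 + 1 = 0.96370, so α − 1 = -0.03630
f^(α−1) = 0.719^(-0.03630) = 1.012047
δ_res = (-30.4 + 1000) × 1.012047 − 1000 = 981.281 − 1000 = -18.72 per mil

-18.7 per mil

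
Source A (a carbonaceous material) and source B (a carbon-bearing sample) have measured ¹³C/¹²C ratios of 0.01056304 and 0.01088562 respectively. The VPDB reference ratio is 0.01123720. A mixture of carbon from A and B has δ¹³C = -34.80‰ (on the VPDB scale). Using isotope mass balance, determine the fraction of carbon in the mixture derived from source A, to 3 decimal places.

0.122

δ_A = (0.01056304/0.01123720 − 1)×1000 = (0.940006 − 1)×1000 = -59.994‰
δ_B = (0.01088562/0.01123720 − 1)×1000 = (0.968713 − 1)×1000 = -31.287‰
f_A = (δ_mix − δ_B)/(δ_A − δ_B) = (-34.80 − (-31.287))/(-59.994 − (-31.287))
f_A = -3.513 / -28.706 = 0.1224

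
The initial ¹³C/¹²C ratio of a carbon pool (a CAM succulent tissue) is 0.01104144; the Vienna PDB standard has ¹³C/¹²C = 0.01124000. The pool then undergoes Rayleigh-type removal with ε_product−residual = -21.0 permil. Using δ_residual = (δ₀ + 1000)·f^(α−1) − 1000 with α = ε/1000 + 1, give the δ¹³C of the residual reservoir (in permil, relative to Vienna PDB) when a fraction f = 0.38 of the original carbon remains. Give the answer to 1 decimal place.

δ₀ = (0.01104144/0.01124000 − 1)×1000 = (0.982335 − 1)×1000 = -17.665 permil
α − 1 = ε/1000 = -0.0210
f^(α−1) = 0.38^(-0.0210) = 1.020527
δ_res = (-17.665 + 1000) × 1.020527 − 1000 = 1002.499 − 1000 = 2.50 permil

2.5 permil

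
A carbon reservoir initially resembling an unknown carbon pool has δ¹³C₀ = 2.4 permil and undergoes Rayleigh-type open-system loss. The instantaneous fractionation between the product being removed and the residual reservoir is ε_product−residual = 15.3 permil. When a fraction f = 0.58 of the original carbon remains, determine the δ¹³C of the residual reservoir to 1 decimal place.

-5.9 permil

Rayleigh residual: δ_res = (δ₀ + 1000)·f^(α−1) − 1000
α = ε/1000 + 1 = 1.01530, so α − 1 = 0.01530
f^(α−1) = 0.58^(0.01530) = 0.991700
δ_res = (2.4 + 1000) × 0.991700 − 1000 = 994.080 − 1000 = -5.92 permil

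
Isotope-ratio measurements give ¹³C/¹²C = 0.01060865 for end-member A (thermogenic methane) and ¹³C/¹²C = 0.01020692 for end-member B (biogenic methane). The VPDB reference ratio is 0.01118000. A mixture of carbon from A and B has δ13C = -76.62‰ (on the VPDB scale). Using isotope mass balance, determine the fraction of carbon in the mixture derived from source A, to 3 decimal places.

0.290

δ_A = (0.01060865/0.01118000 − 1)×1000 = (0.948895 − 1)×1000 = -51.105‰
δ_B = (0.01020692/0.01118000 − 1)×1000 = (0.912962 − 1)×1000 = -87.038‰
f_A = (δ_mix − δ_B)/(δ_A − δ_B) = (-76.62 − (-87.038))/(-51.105 − (-87.038))
f_A = 10.418 / 35.933 = 0.2899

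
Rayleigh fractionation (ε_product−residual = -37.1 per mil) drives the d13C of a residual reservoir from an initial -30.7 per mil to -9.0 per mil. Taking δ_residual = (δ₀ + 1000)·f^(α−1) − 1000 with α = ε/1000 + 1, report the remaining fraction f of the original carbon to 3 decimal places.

0.551

α − 1 = ε/1000 = -0.0371
(δ_res + 1000)/(δ₀ + 1000) = (-9.0 + 1000)/(-30.7 + 1000) = 991.0/969.3 = 1.022387
f = 1.022387^(1/-0.0371) = exp(ln(1.022387)/-0.0371) = exp(0.02214/-0.0371)
f = exp(-0.5968) = 0.5506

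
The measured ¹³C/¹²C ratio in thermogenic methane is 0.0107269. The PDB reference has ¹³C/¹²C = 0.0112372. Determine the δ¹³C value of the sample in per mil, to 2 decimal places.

δ¹³C = (R_sample / R_standard − 1) × 1000
R_sample / R_standard = 0.0107269 / 0.0112372 = 0.954588
δ¹³C = (0.954588 − 1) × 1000 = -45.412 per mil

-45.41 per mil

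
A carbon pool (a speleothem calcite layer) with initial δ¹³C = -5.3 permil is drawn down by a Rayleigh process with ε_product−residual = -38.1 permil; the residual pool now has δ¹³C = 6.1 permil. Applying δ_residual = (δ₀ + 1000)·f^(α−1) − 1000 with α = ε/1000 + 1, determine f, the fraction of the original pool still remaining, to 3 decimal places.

0.741

α − 1 = ε/1000 = -0.0381
(δ_res + 1000)/(δ₀ + 1000) = (6.1 + 1000)/(-5.3 + 1000) = 1006.1/994.7 = 1.011461
f = 1.011461^(1/-0.0381) = exp(ln(1.011461)/-0.0381) = exp(0.01140/-0.0381)
f = exp(-0.2991) = 0.7415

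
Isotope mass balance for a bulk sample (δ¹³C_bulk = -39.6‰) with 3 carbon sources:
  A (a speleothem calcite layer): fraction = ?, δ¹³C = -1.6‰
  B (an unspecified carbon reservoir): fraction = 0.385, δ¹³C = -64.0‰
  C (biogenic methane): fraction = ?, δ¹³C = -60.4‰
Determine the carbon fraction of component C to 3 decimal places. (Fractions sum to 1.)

0.238

Let f_C and f_A be the unknown fractions; fractions sum to 1 so f_C + f_A = 0.615.
Mass balance: Σ fᵢ·δᵢ = δ_bulk ⇒ f_C·(-60.4) + f_A·(-1.6) = -39.6 − (-24.640) = -14.960
Substitute f_A = 0.615 − f_C:
f_C·(-60.4 − -1.6) = -14.960 − 0.615×(-1.6) = -13.976
f_C = -13.976 / -58.8 = 0.2377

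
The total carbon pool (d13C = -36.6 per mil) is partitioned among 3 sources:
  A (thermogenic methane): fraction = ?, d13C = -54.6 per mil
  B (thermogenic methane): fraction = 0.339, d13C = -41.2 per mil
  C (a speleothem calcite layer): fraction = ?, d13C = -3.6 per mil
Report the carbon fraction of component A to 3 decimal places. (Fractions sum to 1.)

Let f_A and f_C be the unknown fractions; fractions sum to 1 so f_A + f_C = 0.661.
Mass balance: Σ fᵢ·δᵢ = δ_bulk ⇒ f_A·(-54.6) + f_C·(-3.6) = -36.6 − (-13.967) = -22.633
Substitute f_C = 0.661 − f_A:
f_A·(-54.6 − -3.6) = -22.633 − 0.661×(-3.6) = -20.254
f_A = -20.254 / -51.0 = 0.3971

0.397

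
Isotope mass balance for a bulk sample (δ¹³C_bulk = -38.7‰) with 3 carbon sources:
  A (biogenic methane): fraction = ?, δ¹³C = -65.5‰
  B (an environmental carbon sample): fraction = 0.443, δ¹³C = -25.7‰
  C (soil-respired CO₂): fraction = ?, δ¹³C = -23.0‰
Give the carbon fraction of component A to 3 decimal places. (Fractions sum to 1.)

Let f_A and f_C be the unknown fractions; fractions sum to 1 so f_A + f_C = 0.557.
Mass balance: Σ fᵢ·δᵢ = δ_bulk ⇒ f_A·(-65.5) + f_C·(-23.0) = -38.7 − (-11.385) = -27.315
Substitute f_C = 0.557 − f_A:
f_A·(-65.5 − -23.0) = -27.315 − 0.557×(-23.0) = -14.504
f_A = -14.504 / -42.5 = 0.3413

0.341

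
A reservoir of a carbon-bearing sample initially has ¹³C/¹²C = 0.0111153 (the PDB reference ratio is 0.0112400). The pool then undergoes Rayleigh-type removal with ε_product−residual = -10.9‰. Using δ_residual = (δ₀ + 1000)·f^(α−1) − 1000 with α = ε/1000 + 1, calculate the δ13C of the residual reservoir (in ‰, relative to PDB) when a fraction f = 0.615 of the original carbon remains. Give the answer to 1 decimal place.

-5.8‰

δ₀ = (0.0111153/0.0112400 − 1)×1000 = (0.988906 − 1)×1000 = -11.094‰
α − 1 = ε/1000 = -0.0109
f^(α−1) = 0.615^(-0.0109) = 1.005313
δ_res = (-11.094 + 1000) × 1.005313 − 1000 = 994.160 − 1000 = -5.84‰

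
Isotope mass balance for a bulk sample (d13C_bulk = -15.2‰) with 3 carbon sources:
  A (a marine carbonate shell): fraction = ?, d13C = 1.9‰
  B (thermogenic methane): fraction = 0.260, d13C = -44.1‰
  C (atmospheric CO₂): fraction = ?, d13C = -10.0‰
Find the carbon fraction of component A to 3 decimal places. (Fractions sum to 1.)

0.308

Let f_A and f_C be the unknown fractions; fractions sum to 1 so f_A + f_C = 0.740.
Mass balance: Σ fᵢ·δᵢ = δ_bulk ⇒ f_A·(1.9) + f_C·(-10.0) = -15.2 − (-11.466) = -3.734
Substitute f_C = 0.740 − f_A:
f_A·(1.9 − -10.0) = -3.734 − 0.740×(-10.0) = 3.666
f_A = 3.666 / 11.9 = 0.3081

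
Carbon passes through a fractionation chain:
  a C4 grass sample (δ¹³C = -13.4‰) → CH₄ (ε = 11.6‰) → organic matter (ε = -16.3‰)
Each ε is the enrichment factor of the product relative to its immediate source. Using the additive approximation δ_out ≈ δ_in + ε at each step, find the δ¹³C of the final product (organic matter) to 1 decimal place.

-18.1‰

step 1: δ ≈ -13.4 + (11.6) = -1.8‰
step 2: δ ≈ -1.8 + (-16.3) = -18.1‰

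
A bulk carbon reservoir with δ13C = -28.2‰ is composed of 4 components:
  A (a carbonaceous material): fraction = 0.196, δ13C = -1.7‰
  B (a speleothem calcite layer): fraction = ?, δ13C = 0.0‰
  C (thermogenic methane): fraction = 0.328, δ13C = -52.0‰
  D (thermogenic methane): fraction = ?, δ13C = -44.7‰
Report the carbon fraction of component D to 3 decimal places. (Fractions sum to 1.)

Let f_D and f_B be the unknown fractions; fractions sum to 1 so f_D + f_B = 0.476.
Mass balance: Σ fᵢ·δᵢ = δ_bulk ⇒ f_D·(-44.7) + f_B·(0.0) = -28.2 − (-17.389) = -10.811
Substitute f_B = 0.476 − f_D:
f_D·(-44.7 − 0.0) = -10.811 − 0.476×(0.0) = -10.811
f_D = -10.811 / -44.7 = 0.2419

0.242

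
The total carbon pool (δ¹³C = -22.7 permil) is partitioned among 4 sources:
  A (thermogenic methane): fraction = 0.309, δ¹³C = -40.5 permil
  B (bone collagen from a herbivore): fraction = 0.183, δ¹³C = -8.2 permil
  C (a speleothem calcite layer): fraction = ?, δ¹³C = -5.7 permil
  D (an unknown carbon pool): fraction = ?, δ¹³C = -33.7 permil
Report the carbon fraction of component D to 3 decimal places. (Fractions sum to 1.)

0.207

Let f_D and f_C be the unknown fractions; fractions sum to 1 so f_D + f_C = 0.508.
Mass balance: Σ fᵢ·δᵢ = δ_bulk ⇒ f_D·(-33.7) + f_C·(-5.7) = -22.7 − (-14.015) = -8.685
Substitute f_C = 0.508 − f_D:
f_D·(-33.7 − -5.7) = -8.685 − 0.508×(-5.7) = -5.789
f_D = -5.789 / -28.0 = 0.2068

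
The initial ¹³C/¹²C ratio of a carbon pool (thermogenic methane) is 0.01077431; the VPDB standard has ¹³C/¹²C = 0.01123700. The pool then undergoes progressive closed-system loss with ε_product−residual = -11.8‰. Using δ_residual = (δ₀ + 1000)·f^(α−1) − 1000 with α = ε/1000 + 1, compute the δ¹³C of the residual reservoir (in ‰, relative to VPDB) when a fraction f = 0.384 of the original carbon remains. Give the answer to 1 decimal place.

-30.3‰

δ₀ = (0.01077431/0.01123700 − 1)×1000 = (0.958824 − 1)×1000 = -41.176‰
α − 1 = ε/1000 = -0.0118
f^(α−1) = 0.384^(-0.0118) = 1.011358
δ_res = (-41.176 + 1000) × 1.011358 − 1000 = 969.715 − 1000 = -30.29‰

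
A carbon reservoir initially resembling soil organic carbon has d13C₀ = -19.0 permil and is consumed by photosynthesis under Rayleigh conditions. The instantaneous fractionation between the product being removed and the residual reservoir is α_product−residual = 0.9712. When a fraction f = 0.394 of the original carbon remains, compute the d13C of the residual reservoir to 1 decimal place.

Rayleigh residual: δ_res = (δ₀ + 1000)·f^(α−1) − 1000
α − 1 = -0.02880
f^(α−1) = 0.394^(-0.02880) = 1.027187
δ_res = (-19.0 + 1000) × 1.027187 − 1000 = 1007.671 − 1000 = 7.67 permil

7.7 permil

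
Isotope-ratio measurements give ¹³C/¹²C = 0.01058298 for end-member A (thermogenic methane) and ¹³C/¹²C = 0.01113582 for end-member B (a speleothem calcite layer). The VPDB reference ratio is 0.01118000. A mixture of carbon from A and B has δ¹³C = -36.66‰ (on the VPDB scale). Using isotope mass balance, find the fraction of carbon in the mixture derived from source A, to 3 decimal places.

δ_A = (0.01058298/0.01118000 − 1)×1000 = (0.946599 − 1)×1000 = -53.401‰
δ_B = (0.01113582/0.01118000 − 1)×1000 = (0.996048 − 1)×1000 = -3.952‰
f_A = (δ_mix − δ_B)/(δ_A − δ_B) = (-36.66 − (-3.952))/(-53.401 − (-3.952))
f_A = -32.708 / -49.449 = 0.6615

0.661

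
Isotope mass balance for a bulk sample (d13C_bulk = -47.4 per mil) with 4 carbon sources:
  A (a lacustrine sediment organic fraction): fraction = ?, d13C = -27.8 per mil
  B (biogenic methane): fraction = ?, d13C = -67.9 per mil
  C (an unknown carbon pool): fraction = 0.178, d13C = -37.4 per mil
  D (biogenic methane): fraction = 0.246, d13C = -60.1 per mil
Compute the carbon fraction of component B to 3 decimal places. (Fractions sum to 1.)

0.248

Let f_B and f_A be the unknown fractions; fractions sum to 1 so f_B + f_A = 0.576.
Mass balance: Σ fᵢ·δᵢ = δ_bulk ⇒ f_B·(-67.9) + f_A·(-27.8) = -47.4 − (-21.442) = -25.958
Substitute f_A = 0.576 − f_B:
f_B·(-67.9 − -27.8) = -25.958 − 0.576×(-27.8) = -9.945
f_B = -9.945 / -40.1 = 0.2480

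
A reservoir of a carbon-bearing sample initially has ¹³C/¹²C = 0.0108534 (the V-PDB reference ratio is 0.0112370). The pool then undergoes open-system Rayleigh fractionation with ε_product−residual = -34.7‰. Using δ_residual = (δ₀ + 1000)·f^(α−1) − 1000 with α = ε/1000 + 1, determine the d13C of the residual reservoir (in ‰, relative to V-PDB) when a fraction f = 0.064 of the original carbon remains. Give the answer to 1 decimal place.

δ₀ = (0.0108534/0.0112370 − 1)×1000 = (0.965863 − 1)×1000 = -34.137‰
α − 1 = ε/1000 = -0.0347
f^(α−1) = 0.064^(-0.0347) = 1.100083
δ_res = (-34.137 + 1000) × 1.100083 − 1000 = 1062.529 − 1000 = 62.53‰

62.5‰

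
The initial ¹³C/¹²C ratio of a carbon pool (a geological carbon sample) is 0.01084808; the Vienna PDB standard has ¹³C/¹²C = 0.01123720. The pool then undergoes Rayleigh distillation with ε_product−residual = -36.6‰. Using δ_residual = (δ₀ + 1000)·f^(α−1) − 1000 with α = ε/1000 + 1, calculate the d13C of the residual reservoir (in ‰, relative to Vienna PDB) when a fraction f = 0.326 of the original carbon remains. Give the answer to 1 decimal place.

5.8‰

δ₀ = (0.01084808/0.01123720 − 1)×1000 = (0.965372 − 1)×1000 = -34.628‰
α − 1 = ε/1000 = -0.0366
f^(α−1) = 0.326^(-0.0366) = 1.041876
δ_res = (-34.628 + 1000) × 1.041876 − 1000 = 1005.799 − 1000 = 5.80‰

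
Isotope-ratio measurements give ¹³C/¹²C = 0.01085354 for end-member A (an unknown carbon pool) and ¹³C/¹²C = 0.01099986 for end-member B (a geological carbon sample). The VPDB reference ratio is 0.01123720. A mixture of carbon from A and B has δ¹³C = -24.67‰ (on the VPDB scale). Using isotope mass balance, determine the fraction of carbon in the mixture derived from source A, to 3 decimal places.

0.273

δ_A = (0.01085354/0.01123720 − 1)×1000 = (0.965858 − 1)×1000 = -34.142‰
δ_B = (0.01099986/0.01123720 − 1)×1000 = (0.978879 − 1)×1000 = -21.121‰
f_A = (δ_mix − δ_B)/(δ_A − δ_B) = (-24.67 − (-21.121))/(-34.142 − (-21.121))
f_A = -3.549 / -13.021 = 0.2726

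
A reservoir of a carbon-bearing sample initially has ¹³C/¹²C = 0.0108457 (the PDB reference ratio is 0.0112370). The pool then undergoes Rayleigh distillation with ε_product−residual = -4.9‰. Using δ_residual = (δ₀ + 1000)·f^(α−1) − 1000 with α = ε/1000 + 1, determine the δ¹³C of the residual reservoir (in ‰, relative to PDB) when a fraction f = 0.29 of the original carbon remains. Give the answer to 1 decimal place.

δ₀ = (0.0108457/0.0112370 − 1)×1000 = (0.965178 − 1)×1000 = -34.822‰
α − 1 = ε/1000 = -0.0049
f^(α−1) = 0.29^(-0.0049) = 1.006084
δ_res = (-34.822 + 1000) × 1.006084 − 1000 = 971.050 − 1000 = -28.95‰

-29.0‰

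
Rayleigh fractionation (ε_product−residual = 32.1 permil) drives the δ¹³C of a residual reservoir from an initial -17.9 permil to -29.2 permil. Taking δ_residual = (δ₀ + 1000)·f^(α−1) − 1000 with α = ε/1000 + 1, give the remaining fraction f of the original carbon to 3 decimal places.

0.697

α − 1 = ε/1000 = 0.0321
(δ_res + 1000)/(δ₀ + 1000) = (-29.2 + 1000)/(-17.9 + 1000) = 970.8/982.1 = 0.988494
f = 0.988494^(1/0.0321) = exp(ln(0.988494)/0.0321) = exp(-0.01157/0.0321)
f = exp(-0.3605) = 0.6973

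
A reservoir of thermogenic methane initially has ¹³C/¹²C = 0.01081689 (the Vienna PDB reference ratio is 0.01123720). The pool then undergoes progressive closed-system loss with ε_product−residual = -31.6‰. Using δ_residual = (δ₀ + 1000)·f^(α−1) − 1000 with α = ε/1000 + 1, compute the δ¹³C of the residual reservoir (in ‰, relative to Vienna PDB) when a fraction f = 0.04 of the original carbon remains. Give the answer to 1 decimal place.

65.7‰

δ₀ = (0.01081689/0.01123720 − 1)×1000 = (0.962597 − 1)×1000 = -37.403‰
α − 1 = ε/1000 = -0.0316
f^(α−1) = 0.04^(-0.0316) = 1.107070
δ_res = (-37.403 + 1000) × 1.107070 − 1000 = 1065.661 − 1000 = 65.66‰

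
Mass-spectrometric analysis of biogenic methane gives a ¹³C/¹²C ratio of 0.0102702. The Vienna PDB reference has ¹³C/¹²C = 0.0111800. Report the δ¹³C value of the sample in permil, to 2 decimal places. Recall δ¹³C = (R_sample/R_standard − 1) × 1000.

δ¹³C = (R_sample / R_standard − 1) × 1000
R_sample / R_standard = 0.0102702 / 0.0111800 = 0.918623
δ¹³C = (0.918623 − 1) × 1000 = -81.377 permil

-81.38 permil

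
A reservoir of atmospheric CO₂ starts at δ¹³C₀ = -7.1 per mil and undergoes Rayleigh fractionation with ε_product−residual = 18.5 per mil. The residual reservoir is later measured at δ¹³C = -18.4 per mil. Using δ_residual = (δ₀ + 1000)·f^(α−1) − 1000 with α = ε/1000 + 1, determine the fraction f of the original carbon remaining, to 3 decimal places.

α − 1 = ε/1000 = 0.0185
(δ_res + 1000)/(δ₀ + 1000) = (-18.4 + 1000)/(-7.1 + 1000) = 981.6/992.9 = 0.988619
f = 0.988619^(1/0.0185) = exp(ln(0.988619)/0.0185) = exp(-0.01145/0.0185)
f = exp(-0.6187) = 0.5386

0.539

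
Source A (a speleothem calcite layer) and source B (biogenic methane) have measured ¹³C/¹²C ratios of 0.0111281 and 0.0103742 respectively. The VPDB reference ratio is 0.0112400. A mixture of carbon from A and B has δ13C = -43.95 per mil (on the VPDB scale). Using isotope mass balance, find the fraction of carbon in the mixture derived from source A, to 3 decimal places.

δ_A = (0.0111281/0.0112400 − 1)×1000 = (0.990044 − 1)×1000 = -9.956 per mil
δ_B = (0.0103742/0.0112400 − 1)×1000 = (0.922972 − 1)×1000 = -77.028 per mil
f_A = (δ_mix − δ_B)/(δ_A − δ_B) = (-43.95 − (-77.028))/(-9.956 − (-77.028))
f_A = 33.078 / 67.073 = 0.4932

0.493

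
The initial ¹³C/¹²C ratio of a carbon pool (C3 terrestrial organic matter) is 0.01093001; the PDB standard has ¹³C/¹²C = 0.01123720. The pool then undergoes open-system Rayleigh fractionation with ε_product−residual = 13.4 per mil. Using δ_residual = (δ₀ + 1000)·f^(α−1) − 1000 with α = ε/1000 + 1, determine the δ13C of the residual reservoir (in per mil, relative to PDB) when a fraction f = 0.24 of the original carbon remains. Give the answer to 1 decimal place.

δ₀ = (0.01093001/0.01123720 − 1)×1000 = (0.972663 − 1)×1000 = -27.337 per mil
α − 1 = ε/1000 = 0.0134
f^(α−1) = 0.24^(0.0134) = 0.981058
δ_res = (-27.337 + 1000) × 0.981058 − 1000 = 954.239 − 1000 = -45.76 per mil

-45.8 per mil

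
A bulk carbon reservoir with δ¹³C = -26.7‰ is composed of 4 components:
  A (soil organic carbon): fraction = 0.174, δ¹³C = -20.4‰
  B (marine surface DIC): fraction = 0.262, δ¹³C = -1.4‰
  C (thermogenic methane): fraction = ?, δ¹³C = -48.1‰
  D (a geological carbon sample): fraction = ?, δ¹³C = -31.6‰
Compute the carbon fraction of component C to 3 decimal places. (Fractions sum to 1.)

0.301

Let f_C and f_D be the unknown fractions; fractions sum to 1 so f_C + f_D = 0.564.
Mass balance: Σ fᵢ·δᵢ = δ_bulk ⇒ f_C·(-48.1) + f_D·(-31.6) = -26.7 − (-3.916) = -22.784
Substitute f_D = 0.564 − f_C:
f_C·(-48.1 − -31.6) = -22.784 − 0.564×(-31.6) = -4.961
f_C = -4.961 / -16.5 = 0.3007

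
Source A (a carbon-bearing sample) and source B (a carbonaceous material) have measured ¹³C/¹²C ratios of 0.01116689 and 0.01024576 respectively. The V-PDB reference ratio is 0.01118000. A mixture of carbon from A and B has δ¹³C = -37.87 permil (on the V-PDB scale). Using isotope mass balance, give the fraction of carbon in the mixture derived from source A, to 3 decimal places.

δ_A = (0.01116689/0.01118000 − 1)×1000 = (0.998827 − 1)×1000 = -1.173 permil
δ_B = (0.01024576/0.01118000 − 1)×1000 = (0.916436 − 1)×1000 = -83.564 permil
f_A = (δ_mix − δ_B)/(δ_A − δ_B) = (-37.87 − (-83.564))/(-1.173 − (-83.564))
f_A = 45.694 / 82.391 = 0.5546

0.555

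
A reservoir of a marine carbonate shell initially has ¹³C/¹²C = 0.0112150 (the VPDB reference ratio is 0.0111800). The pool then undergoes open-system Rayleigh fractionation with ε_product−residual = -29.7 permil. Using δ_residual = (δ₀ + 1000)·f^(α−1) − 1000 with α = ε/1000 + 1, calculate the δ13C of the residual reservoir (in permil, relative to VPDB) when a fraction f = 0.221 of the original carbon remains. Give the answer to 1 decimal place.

δ₀ = (0.0112150/0.0111800 − 1)×1000 = (1.003131 − 1)×1000 = 3.131 permil
α − 1 = ε/1000 = -0.0297
f^(α−1) = 0.221^(-0.0297) = 1.045855
δ_res = (3.131 + 1000) × 1.045855 − 1000 = 1049.129 − 1000 = 49.13 permil

49.1 permil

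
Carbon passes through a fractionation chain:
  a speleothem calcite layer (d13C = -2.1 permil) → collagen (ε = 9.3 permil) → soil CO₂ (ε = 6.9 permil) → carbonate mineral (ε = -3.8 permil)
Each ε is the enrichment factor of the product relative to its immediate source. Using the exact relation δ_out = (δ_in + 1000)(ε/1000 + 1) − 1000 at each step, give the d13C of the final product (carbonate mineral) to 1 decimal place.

step 1: δ = (-2.10 + 1000)·(9.3/1000 + 1) − 1000 = 7.18 permil
step 2: δ = (7.18 + 1000)·(6.9/1000 + 1) − 1000 = 14.13 permil
step 3: δ = (14.13 + 1000)·(-3.8/1000 + 1) − 1000 = 10.28 permil

10.3 permil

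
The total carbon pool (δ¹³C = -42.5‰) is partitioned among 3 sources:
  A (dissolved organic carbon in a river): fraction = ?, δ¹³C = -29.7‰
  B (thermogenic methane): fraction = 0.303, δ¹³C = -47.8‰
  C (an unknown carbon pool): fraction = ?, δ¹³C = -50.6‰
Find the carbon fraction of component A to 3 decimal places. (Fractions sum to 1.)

0.347

Let f_A and f_C be the unknown fractions; fractions sum to 1 so f_A + f_C = 0.697.
Mass balance: Σ fᵢ·δᵢ = δ_bulk ⇒ f_A·(-29.7) + f_C·(-50.6) = -42.5 − (-14.483) = -28.017
Substitute f_C = 0.697 − f_A:
f_A·(-29.7 − -50.6) = -28.017 − 0.697×(-50.6) = 7.252
f_A = 7.252 / 20.9 = 0.3470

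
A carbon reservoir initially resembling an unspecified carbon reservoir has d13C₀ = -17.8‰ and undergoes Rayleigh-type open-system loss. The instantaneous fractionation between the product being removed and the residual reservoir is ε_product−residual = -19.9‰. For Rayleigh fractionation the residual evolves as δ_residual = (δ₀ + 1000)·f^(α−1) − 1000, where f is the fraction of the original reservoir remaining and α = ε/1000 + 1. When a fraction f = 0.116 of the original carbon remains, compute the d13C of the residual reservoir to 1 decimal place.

25.2‰

Rayleigh residual: δ_res = (δ₀ + 1000)·f^(α−1) − 1000
α = ε/1000 + 1 = 0.98010, so α − 1 = -0.01990
f^(α−1) = 0.116^(-0.01990) = 1.043800
δ_res = (-17.8 + 1000) × 1.043800 − 1000 = 1025.220 − 1000 = 25.22‰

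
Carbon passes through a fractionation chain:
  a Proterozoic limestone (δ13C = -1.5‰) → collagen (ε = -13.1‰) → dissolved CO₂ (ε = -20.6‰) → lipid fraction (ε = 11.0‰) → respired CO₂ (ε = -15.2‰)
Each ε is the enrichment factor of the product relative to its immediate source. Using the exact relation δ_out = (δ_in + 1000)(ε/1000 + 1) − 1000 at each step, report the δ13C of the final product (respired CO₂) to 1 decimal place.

-39.1‰

step 1: δ = (-1.50 + 1000)·(-13.1/1000 + 1) − 1000 = -14.58‰
step 2: δ = (-14.58 + 1000)·(-20.6/1000 + 1) − 1000 = -34.88‰
step 3: δ = (-34.88 + 1000)·(11.0/1000 + 1) − 1000 = -24.26‰
step 4: δ = (-24.26 + 1000)·(-15.2/1000 + 1) − 1000 = -39.09‰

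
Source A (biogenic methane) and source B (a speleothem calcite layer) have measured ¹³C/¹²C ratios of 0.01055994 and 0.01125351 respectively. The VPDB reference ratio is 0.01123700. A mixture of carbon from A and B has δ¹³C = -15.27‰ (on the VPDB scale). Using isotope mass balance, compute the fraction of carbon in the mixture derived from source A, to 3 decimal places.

0.271

δ_A = (0.01055994/0.01123700 − 1)×1000 = (0.939747 − 1)×1000 = -60.253‰
δ_B = (0.01125351/0.01123700 − 1)×1000 = (1.001469 − 1)×1000 = 1.469‰
f_A = (δ_mix − δ_B)/(δ_A − δ_B) = (-15.27 − (1.469))/(-60.253 − (1.469))
f_A = -16.739 / -61.722 = 0.2712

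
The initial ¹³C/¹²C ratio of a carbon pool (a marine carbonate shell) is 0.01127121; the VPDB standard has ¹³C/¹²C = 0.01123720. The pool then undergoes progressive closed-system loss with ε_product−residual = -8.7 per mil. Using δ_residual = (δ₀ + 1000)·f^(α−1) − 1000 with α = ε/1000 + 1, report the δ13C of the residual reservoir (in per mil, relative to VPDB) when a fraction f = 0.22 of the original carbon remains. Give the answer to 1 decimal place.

16.3 per mil

δ₀ = (0.01127121/0.01123720 − 1)×1000 = (1.003027 − 1)×1000 = 3.027 per mil
α − 1 = ε/1000 = -0.0087
f^(α−1) = 0.22^(-0.0087) = 1.013260
δ_res = (3.027 + 1000) × 1.013260 − 1000 = 1016.327 − 1000 = 16.33 per mil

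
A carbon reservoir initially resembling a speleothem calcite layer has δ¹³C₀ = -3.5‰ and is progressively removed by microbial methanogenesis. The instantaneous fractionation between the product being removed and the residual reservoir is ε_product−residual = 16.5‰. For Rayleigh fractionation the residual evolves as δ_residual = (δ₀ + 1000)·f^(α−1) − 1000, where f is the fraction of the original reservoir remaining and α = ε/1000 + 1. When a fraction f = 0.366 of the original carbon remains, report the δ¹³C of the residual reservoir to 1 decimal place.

-19.9‰

Rayleigh residual: δ_res = (δ₀ + 1000)·f^(α−1) − 1000
α = ε/1000 + 1 = 1.01650, so α − 1 = 0.01650
f^(α−1) = 0.366^(0.01650) = 0.983552
δ_res = (-3.5 + 1000) × 0.983552 − 1000 = 980.110 − 1000 = -19.89‰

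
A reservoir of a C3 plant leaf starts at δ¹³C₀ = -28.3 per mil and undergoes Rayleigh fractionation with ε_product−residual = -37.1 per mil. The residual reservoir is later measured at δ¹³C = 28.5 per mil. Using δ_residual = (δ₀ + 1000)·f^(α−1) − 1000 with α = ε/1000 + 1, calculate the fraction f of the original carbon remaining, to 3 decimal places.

0.216

α − 1 = ε/1000 = -0.0371
(δ_res + 1000)/(δ₀ + 1000) = (28.5 + 1000)/(-28.3 + 1000) = 1028.5/971.7 = 1.058454
f = 1.058454^(1/-0.0371) = exp(ln(1.058454)/-0.0371) = exp(0.05681/-0.0371)
f = exp(-1.5313) = 0.2163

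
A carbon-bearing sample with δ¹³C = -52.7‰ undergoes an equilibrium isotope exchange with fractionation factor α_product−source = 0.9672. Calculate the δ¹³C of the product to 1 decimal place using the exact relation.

-83.8‰

δ_product = (δ_source + 1000)·α − 1000
δ_product = (-52.7 + 1000) × 0.9672 − 1000
δ_product = 916.229 − 1000 = -83.77‰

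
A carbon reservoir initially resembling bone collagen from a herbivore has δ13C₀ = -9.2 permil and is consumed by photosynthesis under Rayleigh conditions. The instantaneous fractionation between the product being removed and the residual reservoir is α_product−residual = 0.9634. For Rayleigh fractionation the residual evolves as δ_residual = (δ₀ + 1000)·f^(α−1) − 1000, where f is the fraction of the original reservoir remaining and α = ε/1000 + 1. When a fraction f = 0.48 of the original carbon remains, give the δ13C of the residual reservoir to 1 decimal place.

17.8 permil

Rayleigh residual: δ_res = (δ₀ + 1000)·f^(α−1) − 1000
α − 1 = -0.03660
f^(α−1) = 0.48^(-0.03660) = 1.027227
δ_res = (-9.2 + 1000) × 1.027227 − 1000 = 1017.777 − 1000 = 17.78 permil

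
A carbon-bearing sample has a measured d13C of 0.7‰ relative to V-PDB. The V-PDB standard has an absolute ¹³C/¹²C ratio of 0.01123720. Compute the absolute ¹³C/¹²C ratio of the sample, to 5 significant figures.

0.011245

R_sample = R_standard × (d13C/1000 + 1)
R_sample = 0.01123720 × (0.7/1000 + 1) = 0.01123720 × 1.000700
R_sample = 0.0112451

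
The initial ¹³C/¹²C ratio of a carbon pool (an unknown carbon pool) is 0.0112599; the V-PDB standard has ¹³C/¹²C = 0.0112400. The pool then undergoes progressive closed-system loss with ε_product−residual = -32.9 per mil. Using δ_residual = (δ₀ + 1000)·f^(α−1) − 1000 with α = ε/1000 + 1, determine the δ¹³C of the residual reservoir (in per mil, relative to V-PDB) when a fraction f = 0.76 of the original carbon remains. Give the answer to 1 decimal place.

δ₀ = (0.0112599/0.0112400 − 1)×1000 = (1.001770 − 1)×1000 = 1.770 per mil
α − 1 = ε/1000 = -0.0329
f^(α−1) = 0.76^(-0.0329) = 1.009070
δ_res = (1.770 + 1000) × 1.009070 − 1000 = 1010.856 − 1000 = 10.86 per mil

10.9 per mil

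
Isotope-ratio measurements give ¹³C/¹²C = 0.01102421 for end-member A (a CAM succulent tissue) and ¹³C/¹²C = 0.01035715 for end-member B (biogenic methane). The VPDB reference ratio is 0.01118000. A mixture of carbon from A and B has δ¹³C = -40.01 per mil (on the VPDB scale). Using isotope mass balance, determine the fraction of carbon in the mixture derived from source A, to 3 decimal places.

0.563

δ_A = (0.01102421/0.01118000 − 1)×1000 = (0.986065 − 1)×1000 = -13.935 per mil
δ_B = (0.01035715/0.01118000 − 1)×1000 = (0.926400 − 1)×1000 = -73.600 per mil
f_A = (δ_mix − δ_B)/(δ_A − δ_B) = (-40.01 − (-73.600))/(-13.935 − (-73.600))
f_A = 33.590 / 59.665 = 0.5630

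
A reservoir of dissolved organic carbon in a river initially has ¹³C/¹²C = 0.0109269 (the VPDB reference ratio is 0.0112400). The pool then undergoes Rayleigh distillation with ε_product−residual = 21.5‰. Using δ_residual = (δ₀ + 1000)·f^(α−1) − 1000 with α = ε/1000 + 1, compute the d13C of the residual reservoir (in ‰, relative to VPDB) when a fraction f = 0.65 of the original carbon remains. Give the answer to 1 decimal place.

-36.8‰

δ₀ = (0.0109269/0.0112400 − 1)×1000 = (0.972144 − 1)×1000 = -27.856‰
α − 1 = ε/1000 = 0.0215
f^(α−1) = 0.65^(0.0215) = 0.990781
δ_res = (-27.856 + 1000) × 0.990781 − 1000 = 963.182 − 1000 = -36.82‰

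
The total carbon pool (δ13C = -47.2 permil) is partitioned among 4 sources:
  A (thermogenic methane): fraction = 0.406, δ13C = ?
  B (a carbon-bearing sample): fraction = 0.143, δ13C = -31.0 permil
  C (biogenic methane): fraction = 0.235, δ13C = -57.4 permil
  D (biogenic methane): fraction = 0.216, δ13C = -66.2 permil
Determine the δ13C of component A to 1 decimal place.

Isotope mass balance: δ_bulk = Σ fᵢ·δᵢ.
-47.2 = 0.406×δ_A + 0.143×(-31.0) + 0.235×(-57.4) + 0.216×(-66.2)
0.406·δ_A = -47.2 − (-32.221) = -14.979
δ_A = -14.979 / 0.406 = -36.89 permil

-36.9 permil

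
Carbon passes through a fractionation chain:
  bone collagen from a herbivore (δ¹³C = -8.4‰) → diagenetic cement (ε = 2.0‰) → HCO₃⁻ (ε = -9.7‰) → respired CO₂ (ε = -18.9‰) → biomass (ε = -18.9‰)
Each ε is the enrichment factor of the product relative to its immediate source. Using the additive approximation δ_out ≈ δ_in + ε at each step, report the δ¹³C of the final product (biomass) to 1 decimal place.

step 1: δ ≈ -8.4 + (2.0) = -6.4‰
step 2: δ ≈ -6.4 + (-9.7) = -16.1‰
step 3: δ ≈ -16.1 + (-18.9) = -35.0‰
step 4: δ ≈ -35.0 + (-18.9) = -53.9‰

-53.9‰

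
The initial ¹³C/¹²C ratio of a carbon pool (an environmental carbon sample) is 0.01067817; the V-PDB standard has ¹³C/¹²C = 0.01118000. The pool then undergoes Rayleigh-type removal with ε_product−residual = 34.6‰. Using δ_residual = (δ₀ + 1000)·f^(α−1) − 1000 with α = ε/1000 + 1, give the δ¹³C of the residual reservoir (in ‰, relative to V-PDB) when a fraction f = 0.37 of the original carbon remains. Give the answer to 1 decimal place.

δ₀ = (0.01067817/0.01118000 − 1)×1000 = (0.955114 − 1)×1000 = -44.886‰
α − 1 = ε/1000 = 0.0346
f^(α−1) = 0.37^(0.0346) = 0.966184
δ_res = (-44.886 + 1000) × 0.966184 − 1000 = 922.815 − 1000 = -77.18‰

-77.2‰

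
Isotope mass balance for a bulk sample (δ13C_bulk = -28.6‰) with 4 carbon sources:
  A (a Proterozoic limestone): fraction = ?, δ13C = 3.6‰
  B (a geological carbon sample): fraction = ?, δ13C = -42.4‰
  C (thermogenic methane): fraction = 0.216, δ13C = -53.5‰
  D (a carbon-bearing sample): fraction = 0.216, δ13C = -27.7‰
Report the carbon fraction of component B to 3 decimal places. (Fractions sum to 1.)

Let f_B and f_A be the unknown fractions; fractions sum to 1 so f_B + f_A = 0.568.
Mass balance: Σ fᵢ·δᵢ = δ_bulk ⇒ f_B·(-42.4) + f_A·(3.6) = -28.6 − (-17.539) = -11.061
Substitute f_A = 0.568 − f_B:
f_B·(-42.4 − 3.6) = -11.061 − 0.568×(3.6) = -13.106
f_B = -13.106 / -46.0 = 0.2849

0.285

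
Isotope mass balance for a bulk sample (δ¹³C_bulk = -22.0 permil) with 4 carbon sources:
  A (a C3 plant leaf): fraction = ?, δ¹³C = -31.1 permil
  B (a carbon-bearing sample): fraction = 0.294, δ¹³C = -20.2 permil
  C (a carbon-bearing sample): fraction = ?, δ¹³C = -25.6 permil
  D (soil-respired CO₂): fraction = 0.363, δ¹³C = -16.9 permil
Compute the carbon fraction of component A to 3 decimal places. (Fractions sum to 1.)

0.208

Let f_A and f_C be the unknown fractions; fractions sum to 1 so f_A + f_C = 0.343.
Mass balance: Σ fᵢ·δᵢ = δ_bulk ⇒ f_A·(-31.1) + f_C·(-25.6) = -22.0 − (-12.073) = -9.927
Substitute f_C = 0.343 − f_A:
f_A·(-31.1 − -25.6) = -9.927 − 0.343×(-25.6) = -1.146
f_A = -1.146 / -5.5 = 0.2083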